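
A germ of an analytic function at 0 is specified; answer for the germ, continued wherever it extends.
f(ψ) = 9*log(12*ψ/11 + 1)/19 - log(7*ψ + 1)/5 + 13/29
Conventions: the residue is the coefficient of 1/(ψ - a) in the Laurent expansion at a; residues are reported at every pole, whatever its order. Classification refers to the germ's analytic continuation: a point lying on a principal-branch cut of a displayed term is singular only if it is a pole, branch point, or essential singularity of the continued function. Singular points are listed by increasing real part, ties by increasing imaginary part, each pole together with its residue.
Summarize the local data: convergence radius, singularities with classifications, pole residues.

Radius of convergence at 0: 1/7.
At -11/12: a logarithmic branch point.
At -1/7: a logarithmic branch point.

Branch term (9/19)*log(1 - ψ/(-11/12)): its argument vanishes at ψ = -11/12, a logarithmic branch point, modulus 11/12.
Branch term (-1/5)*log(1 - ψ/(-1/7)): its argument vanishes at ψ = -1/7, a logarithmic branch point, modulus 1/7.
The radius of convergence is the smallest modulus among the singular points: 1/7.
List the singular points by increasing real part (a conjugate pair: the negative imaginary part first).


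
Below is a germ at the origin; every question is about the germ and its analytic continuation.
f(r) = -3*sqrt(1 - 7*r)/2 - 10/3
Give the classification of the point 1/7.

The point is an algebraic (square-root) branch point.

The term (-3/2)*sqrt(1 - r/(1/7)) has argument 1 - 1/7/(1/7) = 0 at 1/7: a square-root (algebraic, two-sheeted) branch point; the remaining terms are analytic or single-valued there.


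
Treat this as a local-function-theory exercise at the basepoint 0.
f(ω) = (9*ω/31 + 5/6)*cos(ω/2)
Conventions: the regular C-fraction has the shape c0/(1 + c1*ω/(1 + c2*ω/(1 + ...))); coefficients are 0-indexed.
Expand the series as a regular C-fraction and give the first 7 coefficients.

Taylor coefficients (expand at 0): a_0 = 5/6, a_1 = 9/31, a_2 = -5/48, a_3 = -9/248, a_4 = 5/2304, a_5 = 3/3968, a_6 = -1/55296.
c0 = a_0 = 5/6. Peel one level at a time: if S = 1 + c*ω/S' with S'(0) = 1, then c is the ω-coefficient of S and S' = c*ω/(S - 1).
S_1 = c0/f = 1 + (-54/155)*ω + (47353/192200)*ω^2 + ...; c1 = -54/155.
S_2 = c1*ω/(S_1 - 1) = 1 + (47353/66960)*ω + (47353/186624)*ω^2 + ...; c2 = 47353/66960.
S_3 = c2*ω/(S_2 - 1) = 1 + (-155/432)*ω + (-120125/2272944)*ω^2 + ...; c3 = -155/432.
S_4 = c3*ω/(S_3 - 1) = 1 + (-6975/47353)*ω + (-66417165/2242306609)*ω^2 + ...; c4 = -6975/47353.
S_5 = c4*ω/(S_4 - 1) = 1 + (-1475937/7339715)*ω + (1320715801/18202493200)*ω^2 + ...; c5 = -1475937/7339715.
S_6 = c5*ω/(S_5 - 1) = 1 + (1320715801/3660323760)*ω + ...; c6 = 1320715801/3660323760.

The regular C-fraction coefficients are [5/6, -54/155, 47353/66960, -155/432, -6975/47353, -1475937/7339715, 1320715801/3660323760].


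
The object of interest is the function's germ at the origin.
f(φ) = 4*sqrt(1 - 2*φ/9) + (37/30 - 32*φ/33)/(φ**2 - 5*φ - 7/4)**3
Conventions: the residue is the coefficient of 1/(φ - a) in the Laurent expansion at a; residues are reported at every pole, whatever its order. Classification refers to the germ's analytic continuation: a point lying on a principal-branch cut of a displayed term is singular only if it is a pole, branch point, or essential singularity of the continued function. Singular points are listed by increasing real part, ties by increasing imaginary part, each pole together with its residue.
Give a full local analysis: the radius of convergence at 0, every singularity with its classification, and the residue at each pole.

Radius of convergence at 0: -5/2 + (2)*sqrt(2).
At 5/2 - (2)*sqrt(2): a pole of order 3; residue (393/450560)*sqrt(2).
At 9/2: an algebraic (square-root) branch point.
At 5/2 + (2)*sqrt(2): a pole of order 3; residue -(393/450560)*sqrt(2).

Denominator factor (φ**2 - 5*φ - 7/4)^3: discriminant 32, real irrational roots 5/2 + (2)*sqrt(2) and 5/2 - (2)*sqrt(2); poles of order 3, moduli 5/2 + (2)*sqrt(2) and -5/2 + (2)*sqrt(2).
Branch term (4)*sqrt(1 - φ/(9/2)): its argument vanishes at φ = 9/2, a square-root branch point, modulus 9/2.
The radius of convergence is the smallest modulus among the singular points: -5/2 + (2)*sqrt(2).
The branch term is analytic at 5/2 - (2)*sqrt(2) and contributes nothing to the residue; only the rational part matters.
The factor φ**2 - 5*φ - 7/4 splits as (φ - a)(φ - a') with a = 5/2 - (2)*sqrt(2), a' = 5/2 + (2)*sqrt(2). At the order-3 pole a set g(φ) = (φ - a)^3*(rational part) = [37/30 - 32*φ/33] / (φ - a')^3.
Order-3 pole: residue = g''(a)/2; g''(5/2 - (2)*sqrt(2)) = (393/225280)*sqrt(2), so the residue is (393/450560)*sqrt(2).
The branch term is analytic at 5/2 + (2)*sqrt(2) and contributes nothing to the residue; only the rational part matters.
The factor φ**2 - 5*φ - 7/4 splits as (φ - a)(φ - a') with a = 5/2 + (2)*sqrt(2), a' = 5/2 - (2)*sqrt(2). At the order-3 pole a set g(φ) = (φ - a)^3*(rational part) = [37/30 - 32*φ/33] / (φ - a')^3.
Order-3 pole: residue = g''(a)/2; g''(5/2 + (2)*sqrt(2)) = -(393/225280)*sqrt(2), so the residue is -(393/450560)*sqrt(2).
List the singular points by increasing real part (a conjugate pair: the negative imaginary part first).


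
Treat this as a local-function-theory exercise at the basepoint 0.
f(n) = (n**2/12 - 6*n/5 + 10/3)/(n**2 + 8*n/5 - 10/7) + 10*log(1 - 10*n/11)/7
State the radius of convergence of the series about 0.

The radius of convergence is -4/5 + (1/35)*sqrt(2534).

Denominator factor (n**2 + 8*n/5 - 10/7): discriminant 1448/175, real irrational roots -4/5 + (1/35)*sqrt(2534) and -4/5 - (1/35)*sqrt(2534); poles of order 1, moduli -4/5 + (1/35)*sqrt(2534) and 4/5 + (1/35)*sqrt(2534).
Branch term (10/7)*log(1 - n/(11/10)): its argument vanishes at n = 11/10, a logarithmic branch point, modulus 11/10.
The radius of convergence is the smallest modulus among the singular points: -4/5 + (1/35)*sqrt(2534).


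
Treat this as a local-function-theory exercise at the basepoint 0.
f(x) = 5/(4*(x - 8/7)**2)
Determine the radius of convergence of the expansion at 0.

The radius of convergence is 8/7.

Denominator factor (x - 8/7)^2: pole of order 2 at 8/7, modulus 8/7.
The radius of convergence is the smallest modulus among the singular points: 8/7.


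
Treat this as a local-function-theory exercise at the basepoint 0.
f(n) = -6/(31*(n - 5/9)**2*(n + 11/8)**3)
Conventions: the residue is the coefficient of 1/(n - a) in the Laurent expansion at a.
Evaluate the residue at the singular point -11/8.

At the order-3 pole -11/8 set g(n) = (n - (-11/8))^3*f(n) = -6/(31*(n - 5/9)**2).
Order-3 pole: residue = g''(a)/2; g''(-11/8) = -967458816/11572332271, so the residue is -483729408/11572332271.

The residue is -483729408/11572332271.


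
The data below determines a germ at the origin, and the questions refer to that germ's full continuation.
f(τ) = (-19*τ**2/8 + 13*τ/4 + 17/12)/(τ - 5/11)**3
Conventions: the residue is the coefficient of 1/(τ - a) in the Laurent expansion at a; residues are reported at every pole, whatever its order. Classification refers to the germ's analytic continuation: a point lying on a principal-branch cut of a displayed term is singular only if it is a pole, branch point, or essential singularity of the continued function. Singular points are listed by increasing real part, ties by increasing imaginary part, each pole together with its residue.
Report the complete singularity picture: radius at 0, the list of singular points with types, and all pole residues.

Denominator factor (τ - 5/11)^3: pole of order 3 at 5/11, modulus 5/11.
The radius of convergence is the smallest modulus among the singular points: 5/11.
At the order-3 pole 5/11 set g(τ) = (τ - (5/11))^3*f(τ) = -19*τ**2/8 + 13*τ/4 + 17/12.
Order-3 pole: residue = g''(a)/2; g''(5/11) = -19/4, so the residue is -19/8.

Radius of convergence at 0: 5/11.
At 5/11: a pole of order 3; residue -19/8.


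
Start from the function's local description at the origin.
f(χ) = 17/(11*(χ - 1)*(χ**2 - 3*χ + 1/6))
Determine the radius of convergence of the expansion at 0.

The radius of convergence is 3/2 - (5/6)*sqrt(3).

Denominator factor (χ**2 - 3*χ + 1/6): discriminant 25/3, real irrational roots 3/2 + (5/6)*sqrt(3) and 3/2 - (5/6)*sqrt(3); poles of order 1, moduli 3/2 + (5/6)*sqrt(3) and 3/2 - (5/6)*sqrt(3).
Denominator factor (χ - 1): pole of order 1 at 1, modulus 1.
The radius of convergence is the smallest modulus among the singular points: 3/2 - (5/6)*sqrt(3).


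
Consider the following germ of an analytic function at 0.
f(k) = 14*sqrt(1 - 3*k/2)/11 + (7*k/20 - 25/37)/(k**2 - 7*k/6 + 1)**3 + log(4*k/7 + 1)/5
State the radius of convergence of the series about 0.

The radius of convergence is 2/3.

Denominator factor (k**2 - 7*k/6 + 1)^3: discriminant -95/36, complex-conjugate roots (7/12) + ((1/12)*sqrt(95))*i and (7/12) - ((1/12)*sqrt(95))*i; poles of order 3, moduli 1 and 1.
Branch term (14/11)*sqrt(1 - k/(2/3)): its argument vanishes at k = 2/3, a square-root branch point, modulus 2/3.
Branch term (1/5)*log(1 - k/(-7/4)): its argument vanishes at k = -7/4, a logarithmic branch point, modulus 7/4.
The radius of convergence is the smallest modulus among the singular points: 2/3.


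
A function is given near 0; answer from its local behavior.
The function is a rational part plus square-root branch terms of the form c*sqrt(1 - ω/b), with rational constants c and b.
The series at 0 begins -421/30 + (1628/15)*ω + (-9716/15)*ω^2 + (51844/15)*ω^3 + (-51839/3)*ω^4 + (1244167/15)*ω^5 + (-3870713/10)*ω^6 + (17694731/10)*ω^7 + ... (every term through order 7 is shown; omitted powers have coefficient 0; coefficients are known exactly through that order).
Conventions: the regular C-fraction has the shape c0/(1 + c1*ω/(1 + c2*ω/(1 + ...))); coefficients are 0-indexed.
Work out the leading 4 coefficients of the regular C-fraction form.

Taylor coefficients (read off): a_0 = -421/30, a_1 = 1628/15, a_2 = -9716/15, a_3 = 51844/15.
c0 = a_0 = -421/30. Peel one level at a time: if S = 1 + c*ω/S' with S'(0) = 1, then c is the ω-coefficient of S and S' = c*ω/(S - 1).
S_1 = c0/f = 1 + (3256/421)*ω + (2420664/177241)*ω^2 + ...; c1 = 3256/421.
S_2 = c1*ω/(S_1 - 1) = 1 + (-302583/171347)*ω + (624914/165649)*ω^2 + ...; c2 = -302583/171347.
S_3 = c2*ω/(S_2 - 1) = 1 + (263088794/123151281)*ω + ...; c3 = 263088794/123151281.

The regular C-fraction coefficients are [-421/30, 3256/421, -302583/171347, 263088794/123151281].


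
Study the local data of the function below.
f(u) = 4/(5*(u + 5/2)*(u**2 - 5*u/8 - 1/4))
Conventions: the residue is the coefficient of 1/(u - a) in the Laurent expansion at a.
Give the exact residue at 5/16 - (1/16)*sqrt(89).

The residue is -32/605 - (288/10769)*sqrt(89).

The factor u**2 - 5*u/8 - 1/4 splits as (u - a)(u - a') with a = 5/16 - (1/16)*sqrt(89), a' = 5/16 + (1/16)*sqrt(89). At the order-1 pole a set g(u) = (u - a)*f(u) = [4/(5*(u + 5/2))] / (u - a').
Simple pole: residue = g(a) at a = 5/16 - (1/16)*sqrt(89), which is -32/605 - (288/10769)*sqrt(89).


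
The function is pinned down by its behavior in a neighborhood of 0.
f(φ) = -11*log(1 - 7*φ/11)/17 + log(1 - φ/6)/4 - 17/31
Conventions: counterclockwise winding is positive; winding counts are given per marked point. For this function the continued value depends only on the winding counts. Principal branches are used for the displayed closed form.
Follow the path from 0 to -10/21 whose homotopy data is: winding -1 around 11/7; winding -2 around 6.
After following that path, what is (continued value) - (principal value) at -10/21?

Continued minus principal equals (5/17)*pi*i.

The rational part is single-valued and drops out of the difference; each branch term changes only by its own monodromy.
(1/4)*log(1 - φ/(6)): each positive loop around 6 adds 2*pi*i to the log, so winding -2 contributes (1/4)*(-2)*2*pi*i = -pi*i.
(-11/17)*log(1 - φ/(11/7)): each positive loop around 11/7 adds 2*pi*i to the log, so winding -1 contributes (-11/17)*(-1)*2*pi*i = (22/17)*pi*i.
Summing the contributions at φ = -10/21 gives (5/17)*pi*i.


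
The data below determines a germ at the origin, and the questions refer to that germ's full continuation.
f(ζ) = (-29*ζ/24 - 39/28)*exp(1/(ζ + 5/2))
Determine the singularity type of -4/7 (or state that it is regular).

There is no denominator, hence no pole anywhere.
The essential point of exp(1/(ζ - (-5/2))) is -5/2, not -4/7.
So the germ continues analytically to -4/7.

The point is a regular point.


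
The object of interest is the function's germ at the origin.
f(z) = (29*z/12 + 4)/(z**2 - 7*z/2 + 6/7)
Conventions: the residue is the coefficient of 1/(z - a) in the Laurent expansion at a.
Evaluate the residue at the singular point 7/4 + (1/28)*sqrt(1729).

The factor z**2 - 7*z/2 + 6/7 splits as (z - a)(z - a') with a = 7/4 + (1/28)*sqrt(1729), a' = 7/4 - (1/28)*sqrt(1729). At the order-1 pole a set g(z) = (z - a)*f(z) = [29*z/12 + 4] / (z - a').
Simple pole: residue = g(a) at a = 7/4 + (1/28)*sqrt(1729), which is 29/24 + (395/5928)*sqrt(1729).

The residue is 29/24 + (395/5928)*sqrt(1729).


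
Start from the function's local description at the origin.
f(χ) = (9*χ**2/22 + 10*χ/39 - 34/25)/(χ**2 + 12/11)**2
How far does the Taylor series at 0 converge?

Denominator factor (χ**2 + 12/11)^2: discriminant -48/11, complex-conjugate roots ((2/11)*sqrt(33))*i and -((2/11)*sqrt(33))*i; poles of order 2, moduli (2/11)*sqrt(33) and (2/11)*sqrt(33).
The radius of convergence is the smallest modulus among the singular points: (2/11)*sqrt(33).

The radius of convergence is (2/11)*sqrt(33).


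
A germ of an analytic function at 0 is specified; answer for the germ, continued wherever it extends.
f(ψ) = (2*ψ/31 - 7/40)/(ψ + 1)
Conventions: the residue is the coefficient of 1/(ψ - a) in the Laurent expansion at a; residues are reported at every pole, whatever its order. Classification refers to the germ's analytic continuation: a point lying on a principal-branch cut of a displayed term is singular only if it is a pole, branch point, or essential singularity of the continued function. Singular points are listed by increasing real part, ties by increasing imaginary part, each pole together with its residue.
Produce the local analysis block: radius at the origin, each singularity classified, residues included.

Denominator factor (ψ + 1): pole of order 1 at -1, modulus 1.
The radius of convergence is the smallest modulus among the singular points: 1.
At the order-1 pole -1 set g(ψ) = (ψ - (-1))*f(ψ) = 2*ψ/31 - 7/40.
Simple pole: residue = g(a) at a = -1, which is -297/1240.

Radius of convergence at 0: 1.
At -1: a pole of order 1; residue -297/1240.


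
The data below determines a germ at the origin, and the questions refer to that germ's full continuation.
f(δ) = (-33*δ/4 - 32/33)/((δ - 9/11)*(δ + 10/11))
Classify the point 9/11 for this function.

The point is a pole of order 1.

The denominator factor δ - 9/11 vanishes at 9/11 and appears to the power 1; the numerator there equals -1019/132, nonzero, and no other factor vanishes.
Hence a pole whose order is the multiplicity, 1.


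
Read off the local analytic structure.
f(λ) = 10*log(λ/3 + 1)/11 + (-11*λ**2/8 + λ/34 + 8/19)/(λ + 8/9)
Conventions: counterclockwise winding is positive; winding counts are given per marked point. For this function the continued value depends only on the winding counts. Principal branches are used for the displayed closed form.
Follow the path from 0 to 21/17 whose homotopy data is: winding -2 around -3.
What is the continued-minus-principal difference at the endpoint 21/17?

The rational part is single-valued and drops out of the difference; each branch term changes only by its own monodromy.
(10/11)*log(1 - λ/(-3)): each positive loop around -3 adds 2*pi*i to the log, so winding -2 contributes (10/11)*(-2)*2*pi*i = -(40/11)*pi*i.
Summing the contributions at λ = 21/17 gives -(40/11)*pi*i.

Continued minus principal equals -(40/11)*pi*i.


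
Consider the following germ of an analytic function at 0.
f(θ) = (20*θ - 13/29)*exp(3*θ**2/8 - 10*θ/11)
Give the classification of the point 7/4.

There is no denominator, hence no pole anywhere.
The factor exp(3*θ**2/8 - 10*θ/11) is entire.
So the germ continues analytically to 7/4.

The point is a regular point.


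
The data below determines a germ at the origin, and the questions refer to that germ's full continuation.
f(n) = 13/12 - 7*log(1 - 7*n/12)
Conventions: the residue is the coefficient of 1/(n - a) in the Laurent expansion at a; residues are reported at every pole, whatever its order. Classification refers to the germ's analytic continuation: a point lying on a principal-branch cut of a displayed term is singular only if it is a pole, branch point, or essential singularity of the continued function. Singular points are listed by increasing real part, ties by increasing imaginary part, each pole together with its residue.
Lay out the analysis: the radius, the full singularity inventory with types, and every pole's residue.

Branch term (-7)*log(1 - n/(12/7)): its argument vanishes at n = 12/7, a logarithmic branch point, modulus 12/7.
The radius of convergence is the smallest modulus among the singular points: 12/7.

Radius of convergence at 0: 12/7.
At 12/7: a logarithmic branch point.


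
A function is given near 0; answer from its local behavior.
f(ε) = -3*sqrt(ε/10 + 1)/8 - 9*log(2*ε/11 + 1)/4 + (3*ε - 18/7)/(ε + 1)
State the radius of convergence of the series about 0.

The radius of convergence is 1.

Denominator factor (ε + 1): pole of order 1 at -1, modulus 1.
Branch term (-9/4)*log(1 - ε/(-11/2)): its argument vanishes at ε = -11/2, a logarithmic branch point, modulus 11/2.
Branch term (-3/8)*sqrt(1 - ε/(-10)): its argument vanishes at ε = -10, a square-root branch point, modulus 10.
The radius of convergence is the smallest modulus among the singular points: 1.


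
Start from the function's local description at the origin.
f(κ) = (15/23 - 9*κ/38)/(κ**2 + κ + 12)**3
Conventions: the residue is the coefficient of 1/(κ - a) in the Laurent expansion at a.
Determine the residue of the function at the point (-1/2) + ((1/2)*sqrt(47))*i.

The residue is -((4041/90741302)*sqrt(47))*i.

The factor κ**2 + κ + 12 splits as (κ - a)(κ - a') with a = (-1/2) + ((1/2)*sqrt(47))*i, a' = (-1/2) - ((1/2)*sqrt(47))*i. At the order-3 pole a set g(κ) = (κ - a)^3*f(κ) = [15/23 - 9*κ/38] / (κ - a')^3.
Order-3 pole: residue = g''(a)/2; g''((-1/2) + ((1/2)*sqrt(47))*i) = -((4041/45370651)*sqrt(47))*i, so the residue is -((4041/90741302)*sqrt(47))*i.


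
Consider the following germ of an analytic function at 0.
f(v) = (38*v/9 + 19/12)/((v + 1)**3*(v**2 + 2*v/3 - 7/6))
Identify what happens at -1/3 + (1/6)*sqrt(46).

The point is a pole of order 1.

The denominator factor v**2 + 2*v/3 - 7/6 vanishes at -1/3 + (1/6)*sqrt(46) and appears to the power 1; the numerator there equals 19/108 + (19/27)*sqrt(46), nonzero, and no other factor vanishes.
Hence a pole whose order is the multiplicity, 1.


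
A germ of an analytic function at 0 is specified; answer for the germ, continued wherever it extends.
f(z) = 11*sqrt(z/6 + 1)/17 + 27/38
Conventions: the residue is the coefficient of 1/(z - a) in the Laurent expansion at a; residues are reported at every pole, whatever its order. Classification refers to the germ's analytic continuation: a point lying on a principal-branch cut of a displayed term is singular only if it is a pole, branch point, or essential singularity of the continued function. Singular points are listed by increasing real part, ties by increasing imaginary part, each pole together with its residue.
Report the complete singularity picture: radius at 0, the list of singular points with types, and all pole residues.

Branch term (11/17)*sqrt(1 - z/(-6)): its argument vanishes at z = -6, a square-root branch point, modulus 6.
The radius of convergence is the smallest modulus among the singular points: 6.

Radius of convergence at 0: 6.
At -6: an algebraic (square-root) branch point.


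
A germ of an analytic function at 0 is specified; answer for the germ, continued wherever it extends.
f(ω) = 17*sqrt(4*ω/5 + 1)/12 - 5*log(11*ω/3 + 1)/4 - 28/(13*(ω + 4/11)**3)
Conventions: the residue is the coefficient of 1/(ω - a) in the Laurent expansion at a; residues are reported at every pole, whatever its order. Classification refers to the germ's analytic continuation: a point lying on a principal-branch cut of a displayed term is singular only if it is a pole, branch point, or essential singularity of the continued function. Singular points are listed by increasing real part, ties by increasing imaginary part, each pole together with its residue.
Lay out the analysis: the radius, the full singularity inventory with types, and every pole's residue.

Denominator factor (ω + 4/11)^3: pole of order 3 at -4/11, modulus 4/11.
Branch term (17/12)*sqrt(1 - ω/(-5/4)): its argument vanishes at ω = -5/4, a square-root branch point, modulus 5/4.
Branch term (-5/4)*log(1 - ω/(-3/11)): its argument vanishes at ω = -3/11, a logarithmic branch point, modulus 3/11.
The radius of convergence is the smallest modulus among the singular points: 3/11.
The branch terms are analytic at -4/11 and contribute nothing to the residue; only the rational part matters.
At the order-3 pole -4/11 set g(ω) = (ω - (-4/11))^3*(rational part) = -28/13.
Order-3 pole: residue = g''(a)/2; g''(-4/11) = 0, so the residue is 0.
List the singular points by increasing real part (a conjugate pair: the negative imaginary part first).

Radius of convergence at 0: 3/11.
At -5/4: an algebraic (square-root) branch point.
At -4/11: a pole of order 3; residue 0.
At -3/11: a logarithmic branch point.


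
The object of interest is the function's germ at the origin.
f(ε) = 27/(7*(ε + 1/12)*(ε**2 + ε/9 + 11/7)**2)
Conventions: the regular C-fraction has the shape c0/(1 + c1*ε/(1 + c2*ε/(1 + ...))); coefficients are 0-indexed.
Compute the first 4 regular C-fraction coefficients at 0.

Taylor coefficients (expand at 0): a_0 = 2268/121, a_1 = -302904/1331, a_2 = 39638172/14641, a_3 = -47082852040/1449459.
c0 = a_0 = 2268/121. Peel one level at a time: if S = 1 + c*ε/S' with S'(0) = 1, then c is the ε-coefficient of S and S' = c*ε/(S - 1).
S_1 = c0/f = 1 + (1202/99)*ε + (29155/9801)*ε^2 + ...; c1 = 1202/99.
S_2 = c1*ε/(S_1 - 1) = 1 + (-29155/118998)*ε + (-17137485659/14160524004)*ε^2 + ...; c2 = -29155/118998.
S_3 = c2*ε/(S_2 - 1) = 1 + (-2448212237/495626670)*ε + ...; c3 = -2448212237/495626670.

The regular C-fraction coefficients are [2268/121, 1202/99, -29155/118998, -2448212237/495626670].


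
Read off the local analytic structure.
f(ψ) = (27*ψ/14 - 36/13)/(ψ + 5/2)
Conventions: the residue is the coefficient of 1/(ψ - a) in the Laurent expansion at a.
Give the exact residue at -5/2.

The residue is -2763/364.

At the order-1 pole -5/2 set g(ψ) = (ψ - (-5/2))*f(ψ) = 27*ψ/14 - 36/13.
Simple pole: residue = g(a) at a = -5/2, which is -2763/364.


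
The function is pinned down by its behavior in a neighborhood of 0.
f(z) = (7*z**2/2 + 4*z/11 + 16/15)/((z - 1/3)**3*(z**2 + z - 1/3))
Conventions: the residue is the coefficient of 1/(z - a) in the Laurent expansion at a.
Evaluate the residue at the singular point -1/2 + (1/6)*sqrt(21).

The residue is -300591/220 - (91899/308)*sqrt(21).

The factor z**2 + z - 1/3 splits as (z - a)(z - a') with a = -1/2 + (1/6)*sqrt(21), a' = -1/2 - (1/6)*sqrt(21). At the order-1 pole a set g(z) = (z - a)*f(z) = [(7*z**2/2 + 4*z/11 + 16/15)/(z - 1/3)**3] / (z - a').
Simple pole: residue = g(a) at a = -1/2 + (1/6)*sqrt(21), which is -300591/220 - (91899/308)*sqrt(21).


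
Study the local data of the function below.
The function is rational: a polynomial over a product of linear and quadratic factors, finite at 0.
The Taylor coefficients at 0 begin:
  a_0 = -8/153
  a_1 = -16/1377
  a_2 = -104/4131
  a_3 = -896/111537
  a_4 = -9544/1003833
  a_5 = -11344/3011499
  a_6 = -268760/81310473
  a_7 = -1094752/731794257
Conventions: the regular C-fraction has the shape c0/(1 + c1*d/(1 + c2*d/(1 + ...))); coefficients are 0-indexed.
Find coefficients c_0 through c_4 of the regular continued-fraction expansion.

The regular C-fraction coefficients are [-8/153, -2/9, -35/18, 1297/630, -2808/45395].

Taylor coefficients (read off): a_0 = -8/153, a_1 = -16/1377, a_2 = -104/4131, a_3 = -896/111537, a_4 = -9544/1003833.
c0 = a_0 = -8/153. Peel one level at a time: if S = 1 + c*d/S' with S'(0) = 1, then c is the d-coefficient of S and S' = c*d/(S - 1).
S_1 = c0/f = 1 + (-2/9)*d + (-35/81)*d^2 + ...; c1 = -2/9.
S_2 = c1*d/(S_1 - 1) = 1 + (-35/18)*d + (1297/324)*d^2 + ...; c2 = -35/18.
S_3 = c2*d/(S_2 - 1) = 1 + (1297/630)*d + (156/1225)*d^2 + ...; c3 = 1297/630.
S_4 = c3*d/(S_3 - 1) = 1 + (-2808/45395)*d + ...; c4 = -2808/45395.


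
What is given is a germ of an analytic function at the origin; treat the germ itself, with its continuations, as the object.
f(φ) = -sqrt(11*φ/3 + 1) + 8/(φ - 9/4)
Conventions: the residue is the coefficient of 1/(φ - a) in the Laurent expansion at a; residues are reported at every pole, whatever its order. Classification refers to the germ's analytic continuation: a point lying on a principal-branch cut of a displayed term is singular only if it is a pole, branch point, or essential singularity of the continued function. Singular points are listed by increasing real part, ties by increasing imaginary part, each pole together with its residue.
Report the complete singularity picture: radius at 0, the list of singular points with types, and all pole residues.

Radius of convergence at 0: 3/11.
At -3/11: an algebraic (square-root) branch point.
At 9/4: a pole of order 1; residue 8.

Denominator factor (φ - 9/4): pole of order 1 at 9/4, modulus 9/4.
Branch term (-1)*sqrt(1 - φ/(-3/11)): its argument vanishes at φ = -3/11, a square-root branch point, modulus 3/11.
The radius of convergence is the smallest modulus among the singular points: 3/11.
The branch term is analytic at 9/4 and contributes nothing to the residue; only the rational part matters.
At the order-1 pole 9/4 set g(φ) = (φ - (9/4))*(rational part) = 8.
Simple pole: residue = g(a) at a = 9/4, which is 8.
List the singular points by increasing real part (a conjugate pair: the negative imaginary part first).


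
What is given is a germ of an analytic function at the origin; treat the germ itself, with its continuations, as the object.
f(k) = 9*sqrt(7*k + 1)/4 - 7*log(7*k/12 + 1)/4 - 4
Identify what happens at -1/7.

The point is an algebraic (square-root) branch point.

The term (9/4)*sqrt(1 - k/(-1/7)) has argument 1 - -1/7/(-1/7) = 0 at -1/7: a square-root (algebraic, two-sheeted) branch point; the remaining terms are analytic or single-valued there.


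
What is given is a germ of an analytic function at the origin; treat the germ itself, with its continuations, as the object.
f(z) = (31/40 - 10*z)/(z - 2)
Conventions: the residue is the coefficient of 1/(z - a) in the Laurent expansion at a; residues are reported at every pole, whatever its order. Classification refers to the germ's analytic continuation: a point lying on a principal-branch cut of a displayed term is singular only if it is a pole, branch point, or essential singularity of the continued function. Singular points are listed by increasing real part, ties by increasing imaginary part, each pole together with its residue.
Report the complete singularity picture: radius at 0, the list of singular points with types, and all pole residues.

Denominator factor (z - 2): pole of order 1 at 2, modulus 2.
The radius of convergence is the smallest modulus among the singular points: 2.
At the order-1 pole 2 set g(z) = (z - (2))*f(z) = 31/40 - 10*z.
Simple pole: residue = g(a) at a = 2, which is -769/40.

Radius of convergence at 0: 2.
At 2: a pole of order 1; residue -769/40.


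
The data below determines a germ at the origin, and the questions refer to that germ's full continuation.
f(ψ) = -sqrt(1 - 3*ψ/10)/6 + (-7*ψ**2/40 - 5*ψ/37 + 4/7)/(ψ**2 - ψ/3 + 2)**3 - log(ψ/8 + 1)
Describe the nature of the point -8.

The point is a logarithmic branch point.

The term (-1)*log(1 - ψ/(-8)) has argument 1 - -8/(-8) = 0 at -8: a logarithmic (infinitely-sheeted) branch point; the remaining terms are analytic or single-valued there.


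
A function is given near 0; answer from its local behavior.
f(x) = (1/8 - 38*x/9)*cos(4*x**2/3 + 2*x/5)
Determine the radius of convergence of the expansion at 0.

The radius of convergence is infinite.

The factor cos(4*x**2/3 + 2*x/5) is entire and contributes no finite singular point.
The polynomial part has no poles.
No finite singular points: the Taylor series at 0 converges everywhere.


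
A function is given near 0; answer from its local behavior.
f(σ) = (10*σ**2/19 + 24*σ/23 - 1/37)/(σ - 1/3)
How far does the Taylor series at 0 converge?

The radius of convergence is 1/3.

Denominator factor (σ - 1/3): pole of order 1 at 1/3, modulus 1/3.
The radius of convergence is the smallest modulus among the singular points: 1/3.


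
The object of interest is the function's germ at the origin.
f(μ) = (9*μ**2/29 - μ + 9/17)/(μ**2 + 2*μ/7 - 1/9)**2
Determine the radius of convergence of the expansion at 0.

The radius of convergence is -1/7 + (1/21)*sqrt(58).

Denominator factor (μ**2 + 2*μ/7 - 1/9)^2: discriminant 232/441, real irrational roots -1/7 + (1/21)*sqrt(58) and -1/7 - (1/21)*sqrt(58); poles of order 2, moduli -1/7 + (1/21)*sqrt(58) and 1/7 + (1/21)*sqrt(58).
The radius of convergence is the smallest modulus among the singular points: -1/7 + (1/21)*sqrt(58).


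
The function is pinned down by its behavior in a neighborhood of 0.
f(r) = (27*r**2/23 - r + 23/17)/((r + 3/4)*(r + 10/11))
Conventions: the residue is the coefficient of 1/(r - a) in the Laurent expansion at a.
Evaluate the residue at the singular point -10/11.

The residue is -611676/30107.

At the order-1 pole -10/11 set g(r) = (r - (-10/11))*f(r) = (27*r**2/23 - r + 23/17)/(r + 3/4).
Simple pole: residue = g(a) at a = -10/11, which is -611676/30107.


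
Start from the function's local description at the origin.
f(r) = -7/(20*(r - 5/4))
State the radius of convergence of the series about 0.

The radius of convergence is 5/4.

Denominator factor (r - 5/4): pole of order 1 at 5/4, modulus 5/4.
The radius of convergence is the smallest modulus among the singular points: 5/4.


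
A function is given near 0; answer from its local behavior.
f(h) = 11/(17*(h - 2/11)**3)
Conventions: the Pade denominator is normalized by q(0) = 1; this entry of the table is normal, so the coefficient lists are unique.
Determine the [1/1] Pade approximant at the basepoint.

Taylor coefficients needed (expand at 0): a_0 = -14641/136, a_1 = -483153/272, a_2 = -5314683/272.
Write the denominator as Q(h) = 1 + q1*h. Requiring Q*f - P = O(h^3) with deg P <= 1 kills the coefficients of h^2..h^2 in Q*f:
  h^2: a_2 + q1*a_1 = 0, i.e. -5314683/272 + (-483153/272)*q1 = 0.
Solving this linear system: q1 = -11.
The numerator is Q*f truncated at degree 1: P0 = a_0 = -14641/136; P1 = a_1 + q1*a_0 = -161051/272.

The Pade approximant has numerator coefficients [-14641/136, -161051/272]; denominator coefficients [1, -11].


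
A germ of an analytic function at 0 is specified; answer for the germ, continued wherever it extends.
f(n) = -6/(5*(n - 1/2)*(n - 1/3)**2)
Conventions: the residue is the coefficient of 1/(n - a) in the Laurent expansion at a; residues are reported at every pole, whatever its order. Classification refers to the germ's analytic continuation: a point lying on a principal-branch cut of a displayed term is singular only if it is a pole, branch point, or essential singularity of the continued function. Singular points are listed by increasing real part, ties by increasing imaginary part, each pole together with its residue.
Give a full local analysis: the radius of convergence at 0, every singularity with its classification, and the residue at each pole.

Denominator factor (n - 1/2): pole of order 1 at 1/2, modulus 1/2.
Denominator factor (n - 1/3)^2: pole of order 2 at 1/3, modulus 1/3.
The radius of convergence is the smallest modulus among the singular points: 1/3.
At the order-2 pole 1/3 set g(n) = (n - (1/3))^2*f(n) = -6/(5*(n - 1/2)).
Order-2 pole: residue = g'(a); g'(1/3) = 216/5, so the residue is 216/5.
At the order-1 pole 1/2 set g(n) = (n - (1/2))*f(n) = -6/(5*(n - 1/3)**2).
Simple pole: residue = g(a) at a = 1/2, which is -216/5.
List the singular points by increasing real part (a conjugate pair: the negative imaginary part first).

Radius of convergence at 0: 1/3.
At 1/3: a pole of order 2; residue 216/5.
At 1/2: a pole of order 1; residue -216/5.


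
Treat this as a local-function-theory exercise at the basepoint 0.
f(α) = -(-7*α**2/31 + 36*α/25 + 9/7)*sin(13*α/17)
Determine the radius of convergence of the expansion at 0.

The radius of convergence is infinite.

The factor -sin(13*α/17) is entire and contributes no finite singular point.
The polynomial part has no poles.
No finite singular points: the Taylor series at 0 converges everywhere.


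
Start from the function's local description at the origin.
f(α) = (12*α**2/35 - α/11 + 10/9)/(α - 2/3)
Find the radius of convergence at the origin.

The radius of convergence is 2/3.

Denominator factor (α - 2/3): pole of order 1 at 2/3, modulus 2/3.
The radius of convergence is the smallest modulus among the singular points: 2/3.


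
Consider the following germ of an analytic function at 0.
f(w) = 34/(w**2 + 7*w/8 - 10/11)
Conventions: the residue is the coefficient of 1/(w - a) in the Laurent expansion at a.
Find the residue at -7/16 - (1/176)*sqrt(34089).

The factor w**2 + 7*w/8 - 10/11 splits as (w - a)(w - a') with a = -7/16 - (1/176)*sqrt(34089), a' = -7/16 + (1/176)*sqrt(34089). At the order-1 pole a set g(w) = (w - a)*f(w) = [34] / (w - a').
Simple pole: residue = g(a) at a = -7/16 - (1/176)*sqrt(34089), which is -(272/3099)*sqrt(34089).

The residue is -(272/3099)*sqrt(34089).


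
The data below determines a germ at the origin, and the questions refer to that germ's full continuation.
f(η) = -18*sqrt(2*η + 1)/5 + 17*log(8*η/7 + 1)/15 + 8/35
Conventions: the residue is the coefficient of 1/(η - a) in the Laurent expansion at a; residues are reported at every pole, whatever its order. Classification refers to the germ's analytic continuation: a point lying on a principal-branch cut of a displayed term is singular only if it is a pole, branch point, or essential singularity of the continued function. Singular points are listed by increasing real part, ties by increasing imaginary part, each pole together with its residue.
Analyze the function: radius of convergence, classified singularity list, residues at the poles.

Branch term (17/15)*log(1 - η/(-7/8)): its argument vanishes at η = -7/8, a logarithmic branch point, modulus 7/8.
Branch term (-18/5)*sqrt(1 - η/(-1/2)): its argument vanishes at η = -1/2, a square-root branch point, modulus 1/2.
The radius of convergence is the smallest modulus among the singular points: 1/2.
List the singular points by increasing real part (a conjugate pair: the negative imaginary part first).

Radius of convergence at 0: 1/2.
At -7/8: a logarithmic branch point.
At -1/2: an algebraic (square-root) branch point.


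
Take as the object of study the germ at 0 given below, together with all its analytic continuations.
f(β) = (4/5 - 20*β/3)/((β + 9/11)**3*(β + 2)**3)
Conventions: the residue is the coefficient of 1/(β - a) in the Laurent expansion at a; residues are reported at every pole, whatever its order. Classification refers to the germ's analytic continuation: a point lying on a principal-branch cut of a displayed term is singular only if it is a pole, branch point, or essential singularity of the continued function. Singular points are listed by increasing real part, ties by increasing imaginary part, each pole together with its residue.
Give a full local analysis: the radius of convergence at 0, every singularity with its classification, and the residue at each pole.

Radius of convergence at 0: 9/11.
At -2: a pole of order 3; residue -49252324/1856465.
At -9/11: a pole of order 3; residue 49252324/1856465.

Denominator factor (β + 9/11)^3: pole of order 3 at -9/11, modulus 9/11.
Denominator factor (β + 2)^3: pole of order 3 at -2, modulus 2.
The radius of convergence is the smallest modulus among the singular points: 9/11.
At the order-3 pole -2 set g(β) = (β - (-2))^3*f(β) = (4/5 - 20*β/3)/(β + 9/11)**3.
Order-3 pole: residue = g''(a)/2; g''(-2) = -98504648/1856465, so the residue is -49252324/1856465.
At the order-3 pole -9/11 set g(β) = (β - (-9/11))^3*f(β) = (4/5 - 20*β/3)/(β + 2)**3.
Order-3 pole: residue = g''(a)/2; g''(-9/11) = 98504648/1856465, so the residue is 49252324/1856465.
List the singular points by increasing real part (a conjugate pair: the negative imaginary part first).


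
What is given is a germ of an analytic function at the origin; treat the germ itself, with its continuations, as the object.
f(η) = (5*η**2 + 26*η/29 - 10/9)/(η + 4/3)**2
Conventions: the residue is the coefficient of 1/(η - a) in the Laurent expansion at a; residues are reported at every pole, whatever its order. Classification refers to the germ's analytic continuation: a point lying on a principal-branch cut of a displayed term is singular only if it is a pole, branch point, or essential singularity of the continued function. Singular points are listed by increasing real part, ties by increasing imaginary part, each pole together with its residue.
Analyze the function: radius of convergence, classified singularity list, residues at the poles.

Radius of convergence at 0: 4/3.
At -4/3: a pole of order 2; residue -1082/87.

Denominator factor (η + 4/3)^2: pole of order 2 at -4/3, modulus 4/3.
The radius of convergence is the smallest modulus among the singular points: 4/3.
At the order-2 pole -4/3 set g(η) = (η - (-4/3))^2*f(η) = 5*η**2 + 26*η/29 - 10/9.
Order-2 pole: residue = g'(a); g'(-4/3) = -1082/87, so the residue is -1082/87.


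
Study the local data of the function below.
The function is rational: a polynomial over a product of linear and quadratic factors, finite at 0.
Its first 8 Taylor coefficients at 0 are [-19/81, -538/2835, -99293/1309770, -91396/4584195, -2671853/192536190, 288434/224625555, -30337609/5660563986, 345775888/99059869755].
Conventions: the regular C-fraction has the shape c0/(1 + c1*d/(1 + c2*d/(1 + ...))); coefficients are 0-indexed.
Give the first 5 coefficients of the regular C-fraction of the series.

Taylor coefficients (read off): a_0 = -19/81, a_1 = -538/2835, a_2 = -99293/1309770, a_3 = -91396/4584195, a_4 = -2671853/192536190.
c0 = a_0 = -19/81. Peel one level at a time: if S = 1 + c*d/S' with S'(0) = 1, then c is the d-coefficient of S and S' = c*d/(S - 1).
S_1 = c0/f = 1 + (-538/665)*d + (9670469/29186850)*d^2 + ...; c1 = -538/665.
S_2 = c1*d/(S_1 - 1) = 1 + (9670469/23612820)*d + (68745337/1260818064)*d^2 + ...; c2 = 9670469/23612820.
S_3 = c2*d/(S_2 - 1) = 1 + (-45715649105/343379013252)*d + (302409018829575/2057395354959142)*d^2 + ...; c3 = -45715649105/343379013252.
S_4 = c3*d/(S_3 - 1) = 1 + (10676610/9670469)*d + ...; c4 = 10676610/9670469.

The regular C-fraction coefficients are [-19/81, -538/665, 9670469/23612820, -45715649105/343379013252, 10676610/9670469].


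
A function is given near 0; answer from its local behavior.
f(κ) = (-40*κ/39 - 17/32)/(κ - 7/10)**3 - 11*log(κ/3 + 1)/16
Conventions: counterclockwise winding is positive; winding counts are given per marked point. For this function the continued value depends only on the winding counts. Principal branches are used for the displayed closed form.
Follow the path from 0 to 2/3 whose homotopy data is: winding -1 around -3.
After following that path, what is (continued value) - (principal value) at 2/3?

Continued minus principal equals (11/8)*pi*i.

The rational part is single-valued and drops out of the difference; each branch term changes only by its own monodromy.
(-11/16)*log(1 - κ/(-3)): each positive loop around -3 adds 2*pi*i to the log, so winding -1 contributes (-11/16)*(-1)*2*pi*i = (11/8)*pi*i.
Summing the contributions at κ = 2/3 gives (11/8)*pi*i.
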